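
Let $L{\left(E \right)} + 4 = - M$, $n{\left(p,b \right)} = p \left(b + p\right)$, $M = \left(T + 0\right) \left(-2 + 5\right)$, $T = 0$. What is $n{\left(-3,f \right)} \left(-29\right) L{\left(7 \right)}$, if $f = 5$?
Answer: $-696$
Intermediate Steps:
$M = 0$ ($M = \left(0 + 0\right) \left(-2 + 5\right) = 0 \cdot 3 = 0$)
$L{\left(E \right)} = -4$ ($L{\left(E \right)} = -4 - 0 = -4 + 0 = -4$)
$n{\left(-3,f \right)} \left(-29\right) L{\left(7 \right)} = - 3 \left(5 - 3\right) \left(-29\right) \left(-4\right) = \left(-3\right) 2 \left(-29\right) \left(-4\right) = \left(-6\right) \left(-29\right) \left(-4\right) = 174 \left(-4\right) = -696$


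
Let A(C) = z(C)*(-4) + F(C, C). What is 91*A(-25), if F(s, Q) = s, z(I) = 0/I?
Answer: -2275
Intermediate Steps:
z(I) = 0
A(C) = C (A(C) = 0*(-4) + C = 0 + C = C)
91*A(-25) = 91*(-25) = -2275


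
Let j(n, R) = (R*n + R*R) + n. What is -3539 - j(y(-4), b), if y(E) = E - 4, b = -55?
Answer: -6996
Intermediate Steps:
y(E) = -4 + E
j(n, R) = n + R² + R*n (j(n, R) = (R*n + R²) + n = (R² + R*n) + n = n + R² + R*n)
-3539 - j(y(-4), b) = -3539 - ((-4 - 4) + (-55)² - 55*(-4 - 4)) = -3539 - (-8 + 3025 - 55*(-8)) = -3539 - (-8 + 3025 + 440) = -3539 - 1*3457 = -3539 - 3457 = -6996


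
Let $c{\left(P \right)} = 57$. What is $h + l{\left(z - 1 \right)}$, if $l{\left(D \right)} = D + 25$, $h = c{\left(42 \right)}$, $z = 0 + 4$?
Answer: $85$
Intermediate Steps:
$z = 4$
$h = 57$
$l{\left(D \right)} = 25 + D$
$h + l{\left(z - 1 \right)} = 57 + \left(25 + \left(4 - 1\right)\right) = 57 + \left(25 + 3\right) = 57 + 28 = 85$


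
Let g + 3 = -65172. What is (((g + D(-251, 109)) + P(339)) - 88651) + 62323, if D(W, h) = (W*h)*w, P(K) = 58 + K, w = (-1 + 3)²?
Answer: -200542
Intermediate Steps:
g = -65175 (g = -3 - 65172 = -65175)
w = 4 (w = 2² = 4)
D(W, h) = 4*W*h (D(W, h) = (W*h)*4 = 4*W*h)
(((g + D(-251, 109)) + P(339)) - 88651) + 62323 = (((-65175 + 4*(-251)*109) + (58 + 339)) - 88651) + 62323 = (((-65175 - 109436) + 397) - 88651) + 62323 = ((-174611 + 397) - 88651) + 62323 = (-174214 - 88651) + 62323 = -262865 + 62323 = -200542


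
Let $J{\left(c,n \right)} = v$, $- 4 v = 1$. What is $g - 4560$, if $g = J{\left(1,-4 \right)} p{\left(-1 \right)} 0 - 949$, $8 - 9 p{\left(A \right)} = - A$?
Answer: $-5509$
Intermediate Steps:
$v = - \frac{1}{4}$ ($v = \left(- \frac{1}{4}\right) 1 = - \frac{1}{4} \approx -0.25$)
$p{\left(A \right)} = \frac{8}{9} + \frac{A}{9}$ ($p{\left(A \right)} = \frac{8}{9} - \frac{\left(-1\right) A}{9} = \frac{8}{9} + \frac{A}{9}$)
$J{\left(c,n \right)} = - \frac{1}{4}$
$g = -949$ ($g = - \frac{\frac{8}{9} + \frac{1}{9} \left(-1\right)}{4} \cdot 0 - 949 = - \frac{\frac{8}{9} - \frac{1}{9}}{4} \cdot 0 - 949 = \left(- \frac{1}{4}\right) \frac{7}{9} \cdot 0 - 949 = \left(- \frac{7}{36}\right) 0 - 949 = 0 - 949 = -949$)
$g - 4560 = -949 - 4560 = -5509$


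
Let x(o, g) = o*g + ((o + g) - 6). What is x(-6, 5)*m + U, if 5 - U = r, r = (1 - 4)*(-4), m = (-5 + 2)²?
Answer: -340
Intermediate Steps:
x(o, g) = -6 + g + o + g*o (x(o, g) = g*o + ((g + o) - 6) = g*o + (-6 + g + o) = -6 + g + o + g*o)
m = 9 (m = (-3)² = 9)
r = 12 (r = -3*(-4) = 12)
U = -7 (U = 5 - 1*12 = 5 - 12 = -7)
x(-6, 5)*m + U = (-6 + 5 - 6 + 5*(-6))*9 - 7 = (-6 + 5 - 6 - 30)*9 - 7 = -37*9 - 7 = -333 - 7 = -340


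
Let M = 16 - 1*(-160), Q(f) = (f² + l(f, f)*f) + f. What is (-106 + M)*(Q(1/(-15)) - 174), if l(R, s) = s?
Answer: -548282/45 ≈ -12184.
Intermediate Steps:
Q(f) = f + 2*f² (Q(f) = (f² + f*f) + f = (f² + f²) + f = 2*f² + f = f + 2*f²)
M = 176 (M = 16 + 160 = 176)
(-106 + M)*(Q(1/(-15)) - 174) = (-106 + 176)*((1 + 2/(-15))/(-15) - 174) = 70*(-(1 + 2*(-1/15))/15 - 174) = 70*(-(1 - 2/15)/15 - 174) = 70*(-1/15*13/15 - 174) = 70*(-13/225 - 174) = 70*(-39163/225) = -548282/45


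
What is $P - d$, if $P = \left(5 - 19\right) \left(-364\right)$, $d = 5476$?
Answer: $-380$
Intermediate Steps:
$P = 5096$ ($P = \left(-14\right) \left(-364\right) = 5096$)
$P - d = 5096 - 5476 = -380$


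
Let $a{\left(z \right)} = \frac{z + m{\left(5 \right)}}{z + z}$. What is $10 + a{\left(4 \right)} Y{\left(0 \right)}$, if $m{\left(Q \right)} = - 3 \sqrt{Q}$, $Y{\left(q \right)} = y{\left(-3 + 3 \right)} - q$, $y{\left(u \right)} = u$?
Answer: $10$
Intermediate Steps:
$Y{\left(q \right)} = - q$ ($Y{\left(q \right)} = \left(-3 + 3\right) - q = 0 - q = - q$)
$a{\left(z \right)} = \frac{z - 3 \sqrt{5}}{2 z}$ ($a{\left(z \right)} = \frac{z - 3 \sqrt{5}}{z + z} = \frac{z - 3 \sqrt{5}}{2 z}$)
$10 + a{\left(4 \right)} Y{\left(0 \right)} = 10 + \frac{4 - 3 \sqrt{5}}{2 \cdot 4} \left(\left(-1\right) 0\right) = 10 + \frac{1}{2} \cdot \frac{1}{4} \left(4 - 3 \sqrt{5}\right) 0 = 10 + \left(\frac{1}{2} - \frac{3 \sqrt{5}}{8}\right) 0 = 10 + 0 = 10$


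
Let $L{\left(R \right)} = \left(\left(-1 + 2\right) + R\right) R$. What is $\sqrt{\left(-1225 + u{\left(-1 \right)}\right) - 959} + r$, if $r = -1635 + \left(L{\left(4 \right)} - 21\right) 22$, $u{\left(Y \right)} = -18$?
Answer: $-1657 + i \sqrt{2202} \approx -1657.0 + 46.925 i$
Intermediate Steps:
$L{\left(R \right)} = R \left(1 + R\right)$ ($L{\left(R \right)} = \left(1 + R\right) R = R \left(1 + R\right)$)
$r = -1657$ ($r = -1635 + \left(4 \left(1 + 4\right) - 21\right) 22 = -1635 + \left(4 \cdot 5 - 21\right) 22 = -1635 + \left(20 - 21\right) 22 = -1635 - 22 = -1657$)
$\sqrt{\left(-1225 + u{\left(-1 \right)}\right) - 959} + r = \sqrt{\left(-1225 - 18\right) - 959} - 1657 = \sqrt{-1243 - 959} - 1657 = \sqrt{-2202} - 1657 = i \sqrt{2202} - 1657 = -1657 + i \sqrt{2202}$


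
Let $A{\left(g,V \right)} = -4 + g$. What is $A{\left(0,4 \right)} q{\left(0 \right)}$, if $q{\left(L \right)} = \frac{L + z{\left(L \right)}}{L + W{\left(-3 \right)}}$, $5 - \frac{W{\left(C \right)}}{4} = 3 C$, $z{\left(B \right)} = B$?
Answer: $0$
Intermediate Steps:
$W{\left(C \right)} = 20 - 12 C$ ($W{\left(C \right)} = 20 - 4 \cdot 3 C = 20 - 12 C$)
$q{\left(L \right)} = \frac{2 L}{56 + L}$ ($q{\left(L \right)} = \frac{L + L}{L + \left(20 - -36\right)} = \frac{2 L}{L + \left(20 + 36\right)} = \frac{2 L}{L + 56} = \frac{2 L}{56 + L}$)
$A{\left(0,4 \right)} q{\left(0 \right)} = \left(-4 + 0\right) 2 \cdot 0 \frac{1}{56 + 0} = - 4 \cdot 2 \cdot 0 \cdot \frac{1}{56} = \left(-4\right) 0 = 0$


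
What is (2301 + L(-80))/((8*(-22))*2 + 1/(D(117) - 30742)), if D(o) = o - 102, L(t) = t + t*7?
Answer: -51037547/10815905 ≈ -4.7188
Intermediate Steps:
L(t) = 8*t (L(t) = t + 7*t = 8*t)
D(o) = -102 + o
(2301 + L(-80))/((8*(-22))*2 + 1/(D(117) - 30742)) = (2301 + 8*(-80))/((8*(-22))*2 + 1/((-102 + 117) - 30742)) = (2301 - 640)/(-176*2 + 1/(15 - 30742)) = 1661/(-352 + 1/(-30727)) = 1661/(-352 - 1/30727) = 1661/(-10815905/30727) = 1661*(-30727/10815905) = -51037547/10815905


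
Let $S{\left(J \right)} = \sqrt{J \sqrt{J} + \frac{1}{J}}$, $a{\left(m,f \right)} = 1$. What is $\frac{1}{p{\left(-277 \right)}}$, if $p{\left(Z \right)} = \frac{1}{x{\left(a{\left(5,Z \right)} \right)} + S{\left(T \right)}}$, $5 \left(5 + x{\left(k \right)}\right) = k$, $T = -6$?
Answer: $- \frac{24}{5} + \frac{\sqrt{-6 - 216 i \sqrt{6}}}{6} \approx -2.1045 - 2.7262 i$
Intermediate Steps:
$x{\left(k \right)} = -5 + \frac{k}{5}$
$S{\left(J \right)} = \sqrt{\frac{1}{J} + J^{\frac{3}{2}}}$ ($S{\left(J \right)} = \sqrt{J^{\frac{3}{2}} + \frac{1}{J}} = \sqrt{\frac{1}{J} + J^{\frac{3}{2}}}$)
$p{\left(Z \right)} = \frac{1}{- \frac{24}{5} + \sqrt{- \frac{1}{6} - 6 i \sqrt{6}}}$ ($p{\left(Z \right)} = \frac{1}{\left(-5 + \frac{1}{5} \cdot 1\right) + \sqrt{\frac{1 + \left(-6\right)^{\frac{5}{2}}}{-6}}} = \frac{1}{\left(-5 + \frac{1}{5}\right) + \sqrt{- \frac{1 + 36 i \sqrt{6}}{6}}} = \frac{1}{- \frac{24}{5} + \sqrt{- \frac{1}{6} - 6 i \sqrt{6}}}$)
$\frac{1}{p{\left(-277 \right)}} = \frac{1}{30 \frac{1}{-144 + 5 \sqrt{6} \sqrt{-1 - 36 i \sqrt{6}}}} = - \frac{24}{5} + \frac{\sqrt{6} \sqrt{-1 - 36 i \sqrt{6}}}{6}$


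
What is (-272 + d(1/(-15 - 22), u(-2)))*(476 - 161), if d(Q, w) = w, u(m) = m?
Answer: -86310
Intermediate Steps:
(-272 + d(1/(-15 - 22), u(-2)))*(476 - 161) = (-272 - 2)*(476 - 161) = -274*315 = -86310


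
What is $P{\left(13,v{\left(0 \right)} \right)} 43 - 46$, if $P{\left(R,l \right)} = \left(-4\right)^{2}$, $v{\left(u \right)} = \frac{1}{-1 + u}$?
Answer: $642$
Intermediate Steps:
$P{\left(R,l \right)} = 16$
$P{\left(13,v{\left(0 \right)} \right)} 43 - 46 = 16 \cdot 43 - 46 = 688 - 46 = 642$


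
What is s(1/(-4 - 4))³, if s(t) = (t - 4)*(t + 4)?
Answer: -1070599167/262144 ≈ -4084.0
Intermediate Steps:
s(t) = (-4 + t)*(4 + t)
s(1/(-4 - 4))³ = (-16 + (1/(-4 - 4))²)³ = (-16 + (1/(-8))²)³ = (-16 + (-⅛)²)³ = (-16 + 1/64)³ = (-1023/64)³ = -1070599167/262144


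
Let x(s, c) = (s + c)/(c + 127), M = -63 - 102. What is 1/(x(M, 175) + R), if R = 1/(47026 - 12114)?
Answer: 5271712/174711 ≈ 30.174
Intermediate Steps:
R = 1/34912 ≈ 2.8643e-5
M = -165
x(s, c) = (c + s)/(127 + c)
1/(x(M, 175) + R) = 1/((175 - 165)/(127 + 175) + 1/34912) = 1/(10/302 + 1/34912) = 1/((1/302)*10 + 1/34912) = 1/(5/151 + 1/34912) = 1/(174711/5271712) = 5271712/174711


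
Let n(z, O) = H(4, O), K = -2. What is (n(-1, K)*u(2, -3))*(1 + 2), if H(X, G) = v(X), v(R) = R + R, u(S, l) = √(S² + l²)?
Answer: 24*√13 ≈ 86.533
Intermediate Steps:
v(R) = 2*R
H(X, G) = 2*X
n(z, O) = 8 (n(z, O) = 2*4 = 8)
(n(-1, K)*u(2, -3))*(1 + 2) = (8*√(2² + (-3)²))*(1 + 2) = (8*√(4 + 9))*3 = (8*√13)*3 = 24*√13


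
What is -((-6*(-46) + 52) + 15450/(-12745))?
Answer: -832982/2549 ≈ -326.79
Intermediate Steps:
-((-6*(-46) + 52) + 15450/(-12745)) = -((276 + 52) + 15450*(-1/12745)) = -(328 - 3090/2549) = -1*832982/2549 = -832982/2549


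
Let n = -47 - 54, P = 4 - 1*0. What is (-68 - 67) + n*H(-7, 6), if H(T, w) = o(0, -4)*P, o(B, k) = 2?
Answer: -943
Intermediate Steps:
P = 4 (P = 4 + 0 = 4)
n = -101
H(T, w) = 8 (H(T, w) = 2*4 = 8)
(-68 - 67) + n*H(-7, 6) = (-68 - 67) - 101*8 = -135 - 808 = -943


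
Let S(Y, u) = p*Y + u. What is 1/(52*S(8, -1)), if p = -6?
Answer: -1/2548 ≈ -0.00039246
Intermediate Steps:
S(Y, u) = u - 6*Y (S(Y, u) = -6*Y + u = u - 6*Y)
1/(52*S(8, -1)) = 1/(52*(-1 - 6*8)) = 1/(52*(-1 - 48)) = 1/(52*(-49)) = 1/(-2548) = -1/2548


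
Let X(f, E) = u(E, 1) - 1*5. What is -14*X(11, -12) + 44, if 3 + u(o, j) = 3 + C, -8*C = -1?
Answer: 449/4 ≈ 112.25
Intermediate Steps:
C = ⅛ (C = -⅛*(-1) = ⅛ ≈ 0.12500)
u(o, j) = ⅛ (u(o, j) = -3 + (3 + ⅛) = -3 + 25/8 = ⅛)
X(f, E) = -39/8 (X(f, E) = ⅛ - 1*5 = ⅛ - 5 = -39/8)
-14*X(11, -12) + 44 = -14*(-39/8) + 44 = 273/4 + 44 = 449/4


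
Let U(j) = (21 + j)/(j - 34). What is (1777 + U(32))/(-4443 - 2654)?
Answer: -3501/14194 ≈ -0.24665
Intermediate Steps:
U(j) = (21 + j)/(-34 + j)
(1777 + U(32))/(-4443 - 2654) = (1777 + (21 + 32)/(-34 + 32))/(-4443 - 2654) = (1777 + 53/(-2))/(-7097) = (1777 - ½*53)*(-1/7097) = (1777 - 53/2)*(-1/7097) = (3501/2)*(-1/7097) = -3501/14194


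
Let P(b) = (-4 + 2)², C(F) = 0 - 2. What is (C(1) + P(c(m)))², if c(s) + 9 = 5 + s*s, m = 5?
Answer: 4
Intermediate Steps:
C(F) = -2
c(s) = -4 + s² (c(s) = -9 + (5 + s*s) = -9 + (5 + s²) = -4 + s²)
P(b) = 4 (P(b) = (-2)² = 4)
(C(1) + P(c(m)))² = (-2 + 4)² = 2² = 4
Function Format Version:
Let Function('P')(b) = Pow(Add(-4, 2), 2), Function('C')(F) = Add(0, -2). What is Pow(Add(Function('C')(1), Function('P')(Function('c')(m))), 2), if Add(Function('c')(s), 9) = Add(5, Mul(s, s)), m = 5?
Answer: 4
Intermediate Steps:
Function('C')(F) = -2
Function('c')(s) = Add(-4, Pow(s, 2)) (Function('c')(s) = Add(-9, Add(5, Mul(s, s))) = Add(-9, Add(5, Pow(s, 2))) = Add(-4, Pow(s, 2)))
Function('P')(b) = 4 (Function('P')(b) = Pow(-2, 2) = 4)
Pow(Add(Function('C')(1), Function('P')(Function('c')(m))), 2) = Pow(Add(-2, 4), 2) = Pow(2, 2) = 4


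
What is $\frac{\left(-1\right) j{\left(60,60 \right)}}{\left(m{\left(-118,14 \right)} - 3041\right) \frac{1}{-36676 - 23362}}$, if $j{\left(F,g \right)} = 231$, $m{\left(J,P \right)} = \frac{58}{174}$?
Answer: $- \frac{20803167}{4561} \approx -4561.1$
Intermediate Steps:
$m{\left(J,P \right)} = \frac{1}{3}$ ($m{\left(J,P \right)} = 58 \cdot \frac{1}{174} = \frac{1}{3}$)
$\frac{\left(-1\right) j{\left(60,60 \right)}}{\left(m{\left(-118,14 \right)} - 3041\right) \frac{1}{-36676 - 23362}} = \frac{\left(-1\right) 231}{\left(\frac{1}{3} - 3041\right) \frac{1}{-36676 - 23362}} = - \frac{231}{\left(- \frac{9122}{3}\right) \frac{1}{-60038}} = - \frac{231}{\left(- \frac{9122}{3}\right) \left(- \frac{1}{60038}\right)} = - \frac{231}{\frac{4561}{90057}} = \left(-231\right) \frac{90057}{4561} = - \frac{20803167}{4561}$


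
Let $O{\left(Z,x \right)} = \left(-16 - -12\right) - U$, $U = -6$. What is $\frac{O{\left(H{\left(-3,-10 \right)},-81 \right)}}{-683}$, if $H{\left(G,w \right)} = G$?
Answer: $- \frac{2}{683} \approx -0.0029283$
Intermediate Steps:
$O{\left(Z,x \right)} = 2$ ($O{\left(Z,x \right)} = \left(-16 - -12\right) - -6 = \left(-16 + 12\right) + 6 = -4 + 6 = 2$)
$\frac{O{\left(H{\left(-3,-10 \right)},-81 \right)}}{-683} = \frac{2}{-683} = 2 \left(- \frac{1}{683}\right) = - \frac{2}{683}$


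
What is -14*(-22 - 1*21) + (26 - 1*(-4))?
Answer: 632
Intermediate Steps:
-14*(-22 - 1*21) + (26 - 1*(-4)) = -14*(-22 - 21) + (26 + 4) = -14*(-43) + 30 = 602 + 30 = 632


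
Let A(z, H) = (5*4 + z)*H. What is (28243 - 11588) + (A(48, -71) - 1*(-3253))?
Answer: 15080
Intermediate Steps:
A(z, H) = H*(20 + z) (A(z, H) = (20 + z)*H = H*(20 + z))
(28243 - 11588) + (A(48, -71) - 1*(-3253)) = (28243 - 11588) + (-71*(20 + 48) - 1*(-3253)) = 16655 + (-71*68 + 3253) = 16655 + (-4828 + 3253) = 16655 - 1575 = 15080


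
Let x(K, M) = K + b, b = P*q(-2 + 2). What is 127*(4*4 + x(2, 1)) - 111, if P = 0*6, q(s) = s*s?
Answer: 2175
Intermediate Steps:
q(s) = s**2
P = 0
b = 0 (b = 0*(-2 + 2)**2 = 0*0**2 = 0*0 = 0)
x(K, M) = K (x(K, M) = K + 0 = K)
127*(4*4 + x(2, 1)) - 111 = 127*(4*4 + 2) - 111 = 127*(16 + 2) - 111 = 127*18 - 111 = 2286 - 111 = 2175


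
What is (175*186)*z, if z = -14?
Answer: -455700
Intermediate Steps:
(175*186)*z = (175*186)*(-14) = 32550*(-14) = -455700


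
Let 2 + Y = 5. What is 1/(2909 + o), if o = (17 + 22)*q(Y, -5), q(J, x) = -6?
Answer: 1/2675 ≈ 0.00037383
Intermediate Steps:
Y = 3 (Y = -2 + 5 = 3)
o = -234 (o = (17 + 22)*(-6) = 39*(-6) = -234)
1/(2909 + o) = 1/(2909 - 234) = 1/2675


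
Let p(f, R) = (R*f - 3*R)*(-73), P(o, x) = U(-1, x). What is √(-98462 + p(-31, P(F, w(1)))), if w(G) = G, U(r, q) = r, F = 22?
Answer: 12*I*√701 ≈ 317.72*I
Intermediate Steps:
P(o, x) = -1
p(f, R) = 219*R - 73*R*f (p(f, R) = (-3*R + R*f)*(-73) = 219*R - 73*R*f)
√(-98462 + p(-31, P(F, w(1)))) = √(-98462 + 73*(-1)*(3 - 1*(-31))) = √(-98462 + 73*(-1)*(3 + 31)) = √(-98462 + 73*(-1)*34) = √(-98462 - 2482) = √(-100944) = 12*I*√701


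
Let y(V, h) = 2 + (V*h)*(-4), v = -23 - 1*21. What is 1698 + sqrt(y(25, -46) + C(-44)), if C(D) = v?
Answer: 1698 + sqrt(4558) ≈ 1765.5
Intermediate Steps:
v = -44 (v = -23 - 21 = -44)
C(D) = -44
y(V, h) = 2 - 4*V*h
1698 + sqrt(y(25, -46) + C(-44)) = 1698 + sqrt((2 - 4*25*(-46)) - 44) = 1698 + sqrt((2 + 4600) - 44) = 1698 + sqrt(4602 - 44) = 1698 + sqrt(4558)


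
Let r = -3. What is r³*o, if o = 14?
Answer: -378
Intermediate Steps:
r³*o = (-3)³*14 = -27*14 = -378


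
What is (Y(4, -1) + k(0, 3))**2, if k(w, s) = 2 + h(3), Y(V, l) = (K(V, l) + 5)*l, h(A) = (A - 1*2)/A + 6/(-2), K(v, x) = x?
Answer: 196/9 ≈ 21.778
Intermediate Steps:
h(A) = -3 + (-2 + A)/A (h(A) = (A - 2)/A + 6*(-1/2) = (-2 + A)/A - 3 = -3 + (-2 + A)/A)
Y(V, l) = l*(5 + l) (Y(V, l) = (l + 5)*l = (5 + l)*l = l*(5 + l))
k(w, s) = -2/3 (k(w, s) = 2 + (-2 - 2/3) = 2 - 8/3 = -2/3)
(Y(4, -1) + k(0, 3))**2 = (-(5 - 1) - 2/3)**2 = (-1*4 - 2/3)**2 = (-4 - 2/3)**2 = (-14/3)**2 = 196/9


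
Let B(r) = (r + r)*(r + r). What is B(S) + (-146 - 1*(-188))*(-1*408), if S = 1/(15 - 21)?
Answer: -154223/9 ≈ -17136.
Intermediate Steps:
S = -⅙ (S = 1/(-6) = -⅙ ≈ -0.16667)
B(r) = 4*r² (B(r) = (2*r)*(2*r) = 4*r²)
B(S) + (-146 - 1*(-188))*(-1*408) = 4*(-⅙)² + (-146 - 1*(-188))*(-1*408) = 4*(1/36) + (-146 + 188)*(-408) = ⅑ + 42*(-408) = ⅑ - 17136 = -154223/9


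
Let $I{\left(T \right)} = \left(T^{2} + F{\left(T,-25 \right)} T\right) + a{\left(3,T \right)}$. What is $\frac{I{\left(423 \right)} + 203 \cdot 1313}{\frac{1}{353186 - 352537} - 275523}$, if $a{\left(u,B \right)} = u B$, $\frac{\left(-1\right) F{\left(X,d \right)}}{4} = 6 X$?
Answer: $\frac{2497065791}{178814426} \approx 13.965$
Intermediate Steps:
$F{\left(X,d \right)} = - 24 X$ ($F{\left(X,d \right)} = - 4 \cdot 6 X = - 24 X$)
$a{\left(u,B \right)} = B u$
$I{\left(T \right)} = - 23 T^{2} + 3 T$ ($I{\left(T \right)} = \left(T^{2} + - 24 T T\right) + T 3 = \left(T^{2} - 24 T^{2}\right) + 3 T = - 23 T^{2} + 3 T$)
$\frac{I{\left(423 \right)} + 203 \cdot 1313}{\frac{1}{353186 - 352537} - 275523} = \frac{423 \left(3 - 9729\right) + 203 \cdot 1313}{\frac{1}{353186 - 352537} - 275523} = \frac{423 \left(3 - 9729\right) + 266539}{\frac{1}{649} - 275523} = \frac{423 \left(-9726\right) + 266539}{\frac{1}{649} - 275523} = \frac{-4114098 + 266539}{- \frac{178814426}{649}} = \left(-3847559\right) \left(- \frac{649}{178814426}\right) = \frac{2497065791}{178814426}$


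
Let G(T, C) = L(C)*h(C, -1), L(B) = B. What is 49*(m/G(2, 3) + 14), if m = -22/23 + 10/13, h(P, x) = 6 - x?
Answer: 614950/897 ≈ 685.56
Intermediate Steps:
m = -56/299 (m = -22*1/23 + 10*(1/13) = -22/23 + 10/13 = -56/299 ≈ -0.18729)
G(T, C) = 7*C (G(T, C) = C*(6 - 1*(-1)) = C*(6 + 1) = C*7 = 7*C)
49*(m/G(2, 3) + 14) = 49*(-56/(299*(7*3)) + 14) = 49*(-56/299/21 + 14) = 49*(-56/299*1/21 + 14) = 49*(-8/897 + 14) = 49*(12550/897) = 614950/897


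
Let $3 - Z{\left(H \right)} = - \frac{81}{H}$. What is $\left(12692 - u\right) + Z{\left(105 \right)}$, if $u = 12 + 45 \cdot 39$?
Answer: $\frac{382507}{35} \approx 10929.0$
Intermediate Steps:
$u = 1767$ ($u = 12 + 1755 = 1767$)
$Z{\left(H \right)} = 3 + \frac{81}{H}$ ($Z{\left(H \right)} = 3 - - \frac{81}{H} = 3 + \frac{81}{H}$)
$\left(12692 - u\right) + Z{\left(105 \right)} = \left(12692 - 1767\right) + \left(3 + \frac{81}{105}\right) = \left(12692 - 1767\right) + \left(3 + 81 \cdot \frac{1}{105}\right) = 10925 + \left(3 + \frac{27}{35}\right) = 10925 + \frac{132}{35} = \frac{382507}{35}$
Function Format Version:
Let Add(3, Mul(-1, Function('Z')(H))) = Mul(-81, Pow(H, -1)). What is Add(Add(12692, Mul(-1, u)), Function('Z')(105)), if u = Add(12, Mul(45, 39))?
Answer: Rational(382507, 35) ≈ 10929.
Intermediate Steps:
u = 1767 (u = Add(12, 1755) = 1767)
Function('Z')(H) = Add(3, Mul(81, Pow(H, -1))) (Function('Z')(H) = Add(3, Mul(-1, Mul(-81, Pow(H, -1)))) = Add(3, Mul(81, Pow(H, -1))))
Add(Add(12692, Mul(-1, u)), Function('Z')(105)) = Add(Add(12692, Mul(-1, 1767)), Add(3, Mul(81, Pow(105, -1)))) = Add(Add(12692, -1767), Add(3, Mul(81, Rational(1, 105)))) = Add(10925, Add(3, Rational(27, 35))) = Add(10925, Rational(132, 35)) = Rational(382507, 35)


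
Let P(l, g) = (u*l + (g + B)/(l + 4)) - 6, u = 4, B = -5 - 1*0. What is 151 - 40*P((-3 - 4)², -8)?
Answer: -394277/53 ≈ -7439.2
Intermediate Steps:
B = -5 (B = -5 + 0 = -5)
P(l, g) = -6 + 4*l + (-5 + g)/(4 + l) (P(l, g) = (4*l + (g - 5)/(l + 4)) - 6 = (4*l + (-5 + g)/(4 + l)) - 6 = -6 + 4*l + (-5 + g)/(4 + l))
151 - 40*P((-3 - 4)², -8) = 151 - 40*(-29 - 8 + 4*((-3 - 4)²)² + 10*(-3 - 4)²)/(4 + (-3 - 4)²) = 151 - 40*(-29 - 8 + 4*((-7)²)² + 10*(-7)²)/(4 + (-7)²) = 151 - 40*(-29 - 8 + 4*49² + 10*49)/(4 + 49) = 151 - 40*(-29 - 8 + 4*2401 + 490)/53 = 151 - 40*(-29 - 8 + 9604 + 490)/53 = 151 - 40*10057/53 = 151 - 402280/53 = -394277/53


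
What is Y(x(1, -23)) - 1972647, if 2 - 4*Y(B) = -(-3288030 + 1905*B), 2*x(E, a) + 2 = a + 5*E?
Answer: -5598833/2 ≈ -2.7994e+6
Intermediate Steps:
x(E, a) = -1 + a/2 + 5*E/2 (x(E, a) = -1 + (a + 5*E)/2 = -1 + (a/2 + 5*E/2) = -1 + a/2 + 5*E/2)
Y(B) = -822007 + 1905*B/4 (Y(B) = 1/2 - (-1905)/(4*(1/(B + (-739 - 987)))) = 1/2 - (-1905)/(4*(1/(B - 1726))) = 1/2 - (-1905)/(4*(1/(-1726 + B))) = 1/2 - (-1905)*(-1726 + B)/4 = 1/2 - (3288030 - 1905*B)/4 = 1/2 + (-1644015/2 + 1905*B/4) = -822007 + 1905*B/4)
Y(x(1, -23)) - 1972647 = (-822007 + 1905*(-1 + (1/2)*(-23) + (5/2)*1)/4) - 1972647 = (-822007 + 1905*(-1 - 23/2 + 5/2)/4) - 1972647 = (-822007 + (1905/4)*(-10)) - 1972647 = (-822007 - 9525/2) - 1972647 = -1653539/2 - 1972647 = -5598833/2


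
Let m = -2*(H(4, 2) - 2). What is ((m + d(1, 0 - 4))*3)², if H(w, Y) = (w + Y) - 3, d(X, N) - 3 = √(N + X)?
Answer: -18 + 18*I*√3 ≈ -18.0 + 31.177*I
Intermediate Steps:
d(X, N) = 3 + √(N + X)
H(w, Y) = -3 + Y + w (H(w, Y) = (Y + w) - 3 = -3 + Y + w)
m = -2 (m = -2*((-3 + 2 + 4) - 2) = -2*(3 - 2) = -2*1 = -2)
((m + d(1, 0 - 4))*3)² = ((-2 + (3 + √((0 - 4) + 1)))*3)² = ((-2 + (3 + √(-4 + 1)))*3)² = ((-2 + (3 + √(-3)))*3)² = ((-2 + (3 + I*√3))*3)² = ((1 + I*√3)*3)² = (3 + 3*I*√3)²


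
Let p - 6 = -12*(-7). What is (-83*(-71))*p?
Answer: 530370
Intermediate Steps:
p = 90 (p = 6 - 12*(-7) = 6 + 84 = 90)
(-83*(-71))*p = -83*(-71)*90 = 5893*90 = 530370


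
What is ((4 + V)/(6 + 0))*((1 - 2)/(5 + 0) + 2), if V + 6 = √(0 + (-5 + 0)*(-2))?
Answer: -⅗ + 3*√10/10 ≈ 0.34868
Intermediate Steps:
V = -6 + √10 (V = -6 + √(0 + (-5 + 0)*(-2)) = -6 + √(0 - 5*(-2)) = -6 + √(0 + 10) = -6 + √10 ≈ -2.8377)
((4 + V)/(6 + 0))*((1 - 2)/(5 + 0) + 2) = ((4 + (-6 + √10))/(6 + 0))*((1 - 2)/(5 + 0) + 2) = ((-2 + √10)/6)*(-1/5 + 2) = ((-2 + √10)*(⅙))*(-1*⅕ + 2) = (-⅓ + √10/6)*(-⅕ + 2) = (-⅓ + √10/6)*(9/5) = -⅗ + 3*√10/10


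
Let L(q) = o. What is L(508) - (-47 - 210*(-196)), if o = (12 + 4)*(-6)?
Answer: -41209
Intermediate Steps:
o = -96 (o = 16*(-6) = -96)
L(q) = -96
L(508) - (-47 - 210*(-196)) = -96 - (-47 - 210*(-196)) = -96 - (-47 + 41160) = -96 - 1*41113 = -96 - 41113 = -41209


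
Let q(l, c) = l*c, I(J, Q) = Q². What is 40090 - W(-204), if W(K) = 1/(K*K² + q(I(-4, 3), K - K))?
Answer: 340350629761/8489664 ≈ 40090.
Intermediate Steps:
q(l, c) = c*l
W(K) = K⁻³ (W(K) = 1/(K*K² + (K - K)*3²) = 1/(K³ + 0*9) = 1/(K³ + 0) = 1/(K³) = K⁻³)
40090 - W(-204) = 40090 - 1/(-204)³ = 40090 - 1*(-1/8489664) = 40090 + 1/8489664 = 340350629761/8489664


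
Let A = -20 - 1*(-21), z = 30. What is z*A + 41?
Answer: 71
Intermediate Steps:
A = 1 (A = -20 + 21 = 1)
z*A + 41 = 30*1 + 41 = 30 + 41 = 71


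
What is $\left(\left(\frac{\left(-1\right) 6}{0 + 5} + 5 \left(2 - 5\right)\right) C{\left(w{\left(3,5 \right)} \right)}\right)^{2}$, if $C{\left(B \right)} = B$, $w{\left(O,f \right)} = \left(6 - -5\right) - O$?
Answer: $\frac{419904}{25} \approx 16796.0$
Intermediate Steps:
$w{\left(O,f \right)} = 11 - O$ ($w{\left(O,f \right)} = \left(6 + 5\right) - O = 11 - O$)
$\left(\left(\frac{\left(-1\right) 6}{0 + 5} + 5 \left(2 - 5\right)\right) C{\left(w{\left(3,5 \right)} \right)}\right)^{2} = \left(\left(\frac{\left(-1\right) 6}{0 + 5} + 5 \left(2 - 5\right)\right) \left(11 - 3\right)\right)^{2} = \left(\left(- \frac{6}{5} + 5 \left(-3\right)\right) \left(11 - 3\right)\right)^{2} = \left(\left(\left(-6\right) \frac{1}{5} - 15\right) 8\right)^{2} = \left(\left(- \frac{6}{5} - 15\right) 8\right)^{2} = \left(\left(- \frac{81}{5}\right) 8\right)^{2} = \left(- \frac{648}{5}\right)^{2} = \frac{419904}{25}$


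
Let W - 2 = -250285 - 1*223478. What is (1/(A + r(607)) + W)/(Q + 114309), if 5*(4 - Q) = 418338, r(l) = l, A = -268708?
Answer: -635078989310/41080311927 ≈ -15.459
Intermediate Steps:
W = -473761 (W = 2 + (-250285 - 1*223478) = 2 + (-250285 - 223478) = 2 - 473763 = -473761)
Q = -418318/5 (Q = 4 - ⅕*418338 = 4 - 418338/5 = -418318/5 ≈ -83664.)
(1/(A + r(607)) + W)/(Q + 114309) = (1/(-268708 + 607) - 473761)/(-418318/5 + 114309) = (1/(-268101) - 473761)/(153227/5) = (-1/268101 - 473761)*(5/153227) = -127015797862/268101*5/153227 = -635078989310/41080311927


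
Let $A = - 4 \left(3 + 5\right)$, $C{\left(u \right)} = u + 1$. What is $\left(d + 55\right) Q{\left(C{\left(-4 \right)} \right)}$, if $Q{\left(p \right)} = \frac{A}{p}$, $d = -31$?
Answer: $256$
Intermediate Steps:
$C{\left(u \right)} = 1 + u$
$A = -32$ ($A = \left(-4\right) 8 = -32$)
$Q{\left(p \right)} = - \frac{32}{p}$
$\left(d + 55\right) Q{\left(C{\left(-4 \right)} \right)} = \left(-31 + 55\right) \left(- \frac{32}{1 - 4}\right) = 24 \left(- \frac{32}{-3}\right) = 24 \left(\left(-32\right) \left(- \frac{1}{3}\right)\right) = 24 \cdot \frac{32}{3} = 256$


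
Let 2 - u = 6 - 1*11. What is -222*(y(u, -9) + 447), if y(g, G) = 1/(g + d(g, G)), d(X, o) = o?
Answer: -99123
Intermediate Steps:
u = 7 (u = 2 - (6 - 1*11) = 2 - (6 - 11) = 2 - 1*(-5) = 2 + 5 = 7)
y(g, G) = 1/(G + g) (y(g, G) = 1/(g + G) = 1/(G + g))
-222*(y(u, -9) + 447) = -222*(1/(-9 + 7) + 447) = -222*(1/(-2) + 447) = -222*(-½ + 447) = -222*893/2 = -99123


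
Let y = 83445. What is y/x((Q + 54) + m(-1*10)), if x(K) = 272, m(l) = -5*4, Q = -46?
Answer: 83445/272 ≈ 306.78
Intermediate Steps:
m(l) = -20
y/x((Q + 54) + m(-1*10)) = 83445/272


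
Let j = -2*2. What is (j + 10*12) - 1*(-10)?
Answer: 126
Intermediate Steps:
j = -4
(j + 10*12) - 1*(-10) = (-4 + 10*12) - 1*(-10) = (-4 + 120) + 10 = 116 + 10 = 126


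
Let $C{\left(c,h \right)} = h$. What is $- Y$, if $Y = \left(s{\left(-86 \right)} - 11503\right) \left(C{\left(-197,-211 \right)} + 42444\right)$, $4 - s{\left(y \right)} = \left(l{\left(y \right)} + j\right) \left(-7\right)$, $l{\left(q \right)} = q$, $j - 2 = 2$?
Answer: $509879009$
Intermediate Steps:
$j = 4$ ($j = 2 + 2 = 4$)
$s{\left(y \right)} = 32 + 7 y$ ($s{\left(y \right)} = 4 - \left(y + 4\right) \left(-7\right) = 4 - \left(4 + y\right) \left(-7\right) = 4 - \left(-28 - 7 y\right) = 4 + \left(28 + 7 y\right) = 32 + 7 y$)
$Y = -509879009$ ($Y = \left(\left(32 + 7 \left(-86\right)\right) - 11503\right) \left(-211 + 42444\right) = \left(\left(32 - 602\right) - 11503\right) 42233 = \left(-570 - 11503\right) 42233 = \left(-12073\right) 42233 = -509879009$)
$- Y = \left(-1\right) \left(-509879009\right) = 509879009$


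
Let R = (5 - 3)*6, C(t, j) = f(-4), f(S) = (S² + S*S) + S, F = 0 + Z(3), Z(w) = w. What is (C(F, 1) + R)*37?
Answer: 1480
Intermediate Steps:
F = 3 (F = 0 + 3 = 3)
f(S) = S + 2*S² (f(S) = (S² + S²) + S = 2*S² + S = S + 2*S²)
C(t, j) = 28 (C(t, j) = -4*(1 + 2*(-4)) = -4*(1 - 8) = -4*(-7) = 28)
R = 12 (R = 2*6 = 12)
(C(F, 1) + R)*37 = (28 + 12)*37 = 40*37 = 1480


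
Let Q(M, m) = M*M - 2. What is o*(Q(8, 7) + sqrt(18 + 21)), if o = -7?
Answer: -434 - 7*sqrt(39) ≈ -477.71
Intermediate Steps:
Q(M, m) = -2 + M**2 (Q(M, m) = M**2 - 2 = -2 + M**2)
o*(Q(8, 7) + sqrt(18 + 21)) = -7*((-2 + 8**2) + sqrt(18 + 21)) = -7*((-2 + 64) + sqrt(39)) = -7*(62 + sqrt(39)) = -434 - 7*sqrt(39)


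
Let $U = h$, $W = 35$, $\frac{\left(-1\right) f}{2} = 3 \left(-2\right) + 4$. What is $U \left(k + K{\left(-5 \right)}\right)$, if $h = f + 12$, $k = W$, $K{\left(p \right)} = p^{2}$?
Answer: $960$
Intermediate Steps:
$f = 4$ ($f = - 2 \left(3 \left(-2\right) + 4\right) = - 2 \left(-6 + 4\right) = \left(-2\right) \left(-2\right) = 4$)
$k = 35$
$h = 16$ ($h = 4 + 12 = 16$)
$U = 16$
$U \left(k + K{\left(-5 \right)}\right) = 16 \left(35 + \left(-5\right)^{2}\right) = 16 \left(35 + 25\right) = 16 \cdot 60 = 960$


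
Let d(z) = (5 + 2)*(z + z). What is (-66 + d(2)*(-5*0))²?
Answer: 4356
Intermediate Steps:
d(z) = 14*z (d(z) = 7*(2*z) = 14*z)
(-66 + d(2)*(-5*0))² = (-66 + (14*2)*(-5*0))² = (-66 + 28*0)² = (-66 + 0)² = (-66)² = 4356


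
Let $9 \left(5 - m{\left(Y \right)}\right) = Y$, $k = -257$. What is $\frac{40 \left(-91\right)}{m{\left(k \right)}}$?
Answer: $- \frac{16380}{151} \approx -108.48$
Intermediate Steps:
$m{\left(Y \right)} = 5 - \frac{Y}{9}$
$\frac{40 \left(-91\right)}{m{\left(k \right)}} = \frac{40 \left(-91\right)}{5 - - \frac{257}{9}} = - \frac{3640}{5 + \frac{257}{9}} = - \frac{3640}{\frac{302}{9}} = \left(-3640\right) \frac{9}{302} = - \frac{16380}{151}$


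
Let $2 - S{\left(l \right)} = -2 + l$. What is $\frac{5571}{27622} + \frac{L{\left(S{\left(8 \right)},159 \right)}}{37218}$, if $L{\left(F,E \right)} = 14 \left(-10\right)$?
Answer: $\frac{101737199}{514017798} \approx 0.19793$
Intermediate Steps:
$S{\left(l \right)} = 4 - l$ ($S{\left(l \right)} = 2 - \left(-2 + l\right) = 4 - l$)
$L{\left(F,E \right)} = -140$
$\frac{5571}{27622} + \frac{L{\left(S{\left(8 \right)},159 \right)}}{37218} = \frac{5571}{27622} - \frac{140}{37218} = 5571 \cdot \frac{1}{27622} - \frac{70}{18609} = \frac{5571}{27622} - \frac{70}{18609} = \frac{101737199}{514017798}$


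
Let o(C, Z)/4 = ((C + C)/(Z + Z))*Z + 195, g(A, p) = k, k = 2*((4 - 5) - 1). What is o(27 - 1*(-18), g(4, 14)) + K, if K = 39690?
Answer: 40650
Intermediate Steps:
k = -4 (k = 2*(-1 - 1) = 2*(-2) = -4)
g(A, p) = -4
o(C, Z) = 780 + 4*C (o(C, Z) = 4*(((C + C)/(Z + Z))*Z + 195) = 4*(((2*C)/((2*Z)))*Z + 195) = 4*(((2*C)*(1/(2*Z)))*Z + 195) = 4*((C/Z)*Z + 195) = 4*(C + 195) = 4*(195 + C) = 780 + 4*C)
o(27 - 1*(-18), g(4, 14)) + K = (780 + 4*(27 - 1*(-18))) + 39690 = (780 + 4*(27 + 18)) + 39690 = (780 + 4*45) + 39690 = (780 + 180) + 39690 = 960 + 39690 = 40650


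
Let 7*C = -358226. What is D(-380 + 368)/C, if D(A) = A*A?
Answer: -504/179113 ≈ -0.0028139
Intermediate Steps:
D(A) = A²
C = -358226/7 (C = (⅐)*(-358226) = -358226/7 ≈ -51175.)
D(-380 + 368)/C = (-380 + 368)²/(-358226/7) = (-12)²*(-7/358226) = 144*(-7/358226) = -504/179113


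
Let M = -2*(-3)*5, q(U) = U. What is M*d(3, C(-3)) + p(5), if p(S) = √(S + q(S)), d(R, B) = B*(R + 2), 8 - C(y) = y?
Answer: 1650 + √10 ≈ 1653.2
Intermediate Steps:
C(y) = 8 - y
M = 30 (M = 6*5 = 30)
d(R, B) = B*(2 + R)
p(S) = √2*√S (p(S) = √(S + S) = √(2*S) = √2*√S)
M*d(3, C(-3)) + p(5) = 30*((8 - 1*(-3))*(2 + 3)) + √2*√5 = 30*((8 + 3)*5) + √10 = 30*(11*5) + √10 = 30*55 + √10 = 1650 + √10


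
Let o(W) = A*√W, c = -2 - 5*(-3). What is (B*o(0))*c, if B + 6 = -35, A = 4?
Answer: 0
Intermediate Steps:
c = 13 (c = -2 + 15 = 13)
o(W) = 4*√W
B = -41 (B = -6 - 35 = -41)
(B*o(0))*c = -164*√0*13 = -164*0*13 = -41*0*13 = 0*13 = 0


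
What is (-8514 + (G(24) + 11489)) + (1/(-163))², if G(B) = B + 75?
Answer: 81673107/26569 ≈ 3074.0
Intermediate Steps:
G(B) = 75 + B
(-8514 + (G(24) + 11489)) + (1/(-163))² = (-8514 + ((75 + 24) + 11489)) + (1/(-163))² = (-8514 + (99 + 11489)) + (-1/163)² = (-8514 + 11588) + 1/26569 = 3074 + 1/26569 = 81673107/26569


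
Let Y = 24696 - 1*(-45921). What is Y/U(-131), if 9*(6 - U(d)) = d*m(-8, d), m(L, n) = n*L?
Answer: 635553/137342 ≈ 4.6275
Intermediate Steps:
m(L, n) = L*n
Y = 70617 (Y = 24696 + 45921 = 70617)
U(d) = 6 + 8*d²/9 (U(d) = 6 - d*(-8*d)/9 = 6 - (-8)*d²/9 = 6 + 8*d²/9)
Y/U(-131) = 70617/(6 + (8/9)*(-131)²) = 70617/(6 + (8/9)*17161) = 70617/(6 + 137288/9) = 70617/(137342/9) = 70617*(9/137342) = 635553/137342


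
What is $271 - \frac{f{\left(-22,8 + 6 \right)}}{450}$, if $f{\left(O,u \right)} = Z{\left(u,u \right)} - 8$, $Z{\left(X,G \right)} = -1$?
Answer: $\frac{13551}{50} \approx 271.02$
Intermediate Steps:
$f{\left(O,u \right)} = -9$ ($f{\left(O,u \right)} = -1 - 8 = -9$)
$271 - \frac{f{\left(-22,8 + 6 \right)}}{450} = 271 - - \frac{9}{450} = 271 - \left(-9\right) \frac{1}{450} = 271 - - \frac{1}{50} = 271 + \frac{1}{50} = \frac{13551}{50}$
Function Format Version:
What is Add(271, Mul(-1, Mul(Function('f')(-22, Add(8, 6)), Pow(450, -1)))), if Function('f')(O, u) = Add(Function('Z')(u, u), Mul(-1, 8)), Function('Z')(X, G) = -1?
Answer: Rational(13551, 50) ≈ 271.02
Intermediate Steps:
Function('f')(O, u) = -9 (Function('f')(O, u) = Add(-1, Mul(-1, 8)) = Add(-1, -8) = -9)
Add(271, Mul(-1, Mul(Function('f')(-22, Add(8, 6)), Pow(450, -1)))) = Add(271, Mul(-1, Mul(-9, Pow(450, -1)))) = Add(271, Mul(-1, Mul(-9, Rational(1, 450)))) = Add(271, Mul(-1, Rational(-1, 50))) = Add(271, Rational(1, 50)) = Rational(13551, 50)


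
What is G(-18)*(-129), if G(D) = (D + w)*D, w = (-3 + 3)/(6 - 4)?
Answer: -41796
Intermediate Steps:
w = 0 (w = 0/2 = 0*(1/2) = 0)
G(D) = D**2 (G(D) = (D + 0)*D = D*D = D**2)
G(-18)*(-129) = (-18)**2*(-129) = 324*(-129) = -41796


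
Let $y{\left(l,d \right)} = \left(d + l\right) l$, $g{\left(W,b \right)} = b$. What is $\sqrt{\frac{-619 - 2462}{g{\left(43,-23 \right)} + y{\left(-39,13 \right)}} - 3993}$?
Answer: $\frac{12 i \sqrt{27253491}}{991} \approx 63.215 i$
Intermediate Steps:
$y{\left(l,d \right)} = l \left(d + l\right)$
$\sqrt{\frac{-619 - 2462}{g{\left(43,-23 \right)} + y{\left(-39,13 \right)}} - 3993} = \sqrt{\frac{-619 - 2462}{-23 - 39 \left(13 - 39\right)} - 3993} = \sqrt{- \frac{3081}{-23 - -1014} - 3993} = \sqrt{- \frac{3081}{-23 + 1014} - 3993} = \sqrt{- \frac{3081}{991} - 3993} = \sqrt{- \frac{3960144}{991}} = \frac{12 i \sqrt{27253491}}{991}$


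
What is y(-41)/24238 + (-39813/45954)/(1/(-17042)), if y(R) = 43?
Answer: 119168977165/8071254 ≈ 14765.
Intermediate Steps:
y(-41)/24238 + (-39813/45954)/(1/(-17042)) = 43/24238 + (-39813/45954)/(1/(-17042)) = 43*(1/24238) + (-39813*1/45954)/(-1/17042) = 43/24238 - 577/666*(-17042) = 43/24238 + 4916617/333 = 119168977165/8071254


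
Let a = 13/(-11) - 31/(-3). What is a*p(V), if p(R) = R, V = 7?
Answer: 2114/33 ≈ 64.061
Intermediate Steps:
a = 302/33 (a = 13*(-1/11) - 31*(-⅓) = -13/11 + 31/3 = 302/33 ≈ 9.1515)
a*p(V) = (302/33)*7 = 2114/33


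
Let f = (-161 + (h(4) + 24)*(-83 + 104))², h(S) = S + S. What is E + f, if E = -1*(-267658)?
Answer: 528779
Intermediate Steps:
h(S) = 2*S
E = 267658
f = 261121 (f = (-161 + (2*4 + 24)*(-83 + 104))² = (-161 + (8 + 24)*21)² = (-161 + 32*21)² = (-161 + 672)² = 511² = 261121)
E + f = 267658 + 261121 = 528779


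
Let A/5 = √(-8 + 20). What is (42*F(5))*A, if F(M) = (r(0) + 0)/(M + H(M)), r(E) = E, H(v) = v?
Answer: 0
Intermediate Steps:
A = 10*√3 (A = 5*√(-8 + 20) = 5*√12 = 5*(2*√3) = 10*√3 ≈ 17.320)
F(M) = 0 (F(M) = (0 + 0)/(M + M) = 0/((2*M)) = 0*(1/(2*M)) = 0)
(42*F(5))*A = (42*0)*(10*√3) = 0*(10*√3) = 0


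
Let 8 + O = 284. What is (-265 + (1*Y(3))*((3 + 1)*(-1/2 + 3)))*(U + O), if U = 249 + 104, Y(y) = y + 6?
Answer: -110075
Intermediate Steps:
O = 276 (O = -8 + 284 = 276)
Y(y) = 6 + y
U = 353
(-265 + (1*Y(3))*((3 + 1)*(-1/2 + 3)))*(U + O) = (-265 + (1*(6 + 3))*((3 + 1)*(-1/2 + 3)))*(353 + 276) = (-265 + (1*9)*(4*(-1*½ + 3)))*629 = (-265 + 9*(4*(-½ + 3)))*629 = (-265 + 9*(4*(5/2)))*629 = (-265 + 9*10)*629 = (-265 + 90)*629 = -175*629 = -110075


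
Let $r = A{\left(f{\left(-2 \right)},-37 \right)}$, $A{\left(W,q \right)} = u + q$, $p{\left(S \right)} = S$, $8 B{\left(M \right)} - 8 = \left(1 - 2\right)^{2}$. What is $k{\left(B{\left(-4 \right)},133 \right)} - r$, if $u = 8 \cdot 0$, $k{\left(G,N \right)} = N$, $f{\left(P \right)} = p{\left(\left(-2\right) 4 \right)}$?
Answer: $170$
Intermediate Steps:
$B{\left(M \right)} = \frac{9}{8}$ ($B{\left(M \right)} = 1 + \frac{\left(1 - 2\right)^{2}}{8} = 1 + \frac{\left(-1\right)^{2}}{8} = 1 + \frac{1}{8} \cdot 1 = 1 + \frac{1}{8} = \frac{9}{8}$)
$f{\left(P \right)} = -8$ ($f{\left(P \right)} = \left(-2\right) 4 = -8$)
$u = 0$
$A{\left(W,q \right)} = q$ ($A{\left(W,q \right)} = 0 + q = q$)
$r = -37$
$k{\left(B{\left(-4 \right)},133 \right)} - r = 133 - -37 = 133 + 37 = 170$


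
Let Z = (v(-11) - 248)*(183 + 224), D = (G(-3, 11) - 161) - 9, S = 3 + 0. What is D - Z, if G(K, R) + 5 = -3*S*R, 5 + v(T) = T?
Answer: 107174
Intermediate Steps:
v(T) = -5 + T
S = 3
G(K, R) = -5 - 9*R
D = -274 (D = ((-5 - 9*11) - 161) - 9 = ((-5 - 99) - 161) - 9 = (-104 - 161) - 9 = -265 - 9 = -274)
Z = -107448 (Z = ((-5 - 11) - 248)*(183 + 224) = (-16 - 248)*407 = -264*407 = -107448)
D - Z = -274 - 1*(-107448) = -274 + 107448 = 107174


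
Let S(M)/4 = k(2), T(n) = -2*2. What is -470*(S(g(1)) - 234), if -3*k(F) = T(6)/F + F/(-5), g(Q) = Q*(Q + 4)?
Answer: 108476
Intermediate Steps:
g(Q) = Q*(4 + Q)
T(n) = -4
k(F) = F/15 + 4/(3*F) (k(F) = -(-4/F + F/(-5))/3 = -(-4/F + F*(-⅕))/3 = -(-4/F - F/5)/3 = F/15 + 4/(3*F))
S(M) = 16/5 (S(M) = 4*((1/15)*(20 + 2²)/2) = 4*((1/15)*(½)*(20 + 4)) = 4*((1/15)*(½)*24) = 4*(⅘) = 16/5)
-470*(S(g(1)) - 234) = -470*(16/5 - 234) = -470*(-1154/5) = 108476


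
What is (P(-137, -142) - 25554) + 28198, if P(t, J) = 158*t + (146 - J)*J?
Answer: -59898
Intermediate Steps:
P(t, J) = 158*t + J*(146 - J)
(P(-137, -142) - 25554) + 28198 = ((-1*(-142)**2 + 146*(-142) + 158*(-137)) - 25554) + 28198 = ((-1*20164 - 20732 - 21646) - 25554) + 28198 = ((-20164 - 20732 - 21646) - 25554) + 28198 = (-62542 - 25554) + 28198 = -88096 + 28198 = -59898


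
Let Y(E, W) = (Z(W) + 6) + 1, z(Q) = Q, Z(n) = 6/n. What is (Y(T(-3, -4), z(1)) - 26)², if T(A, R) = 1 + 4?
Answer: 169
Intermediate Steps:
T(A, R) = 5
Y(E, W) = 7 + 6/W (Y(E, W) = (6/W + 6) + 1 = (6 + 6/W) + 1 = 7 + 6/W)
(Y(T(-3, -4), z(1)) - 26)² = ((7 + 6/1) - 26)² = ((7 + 6*1) - 26)² = ((7 + 6) - 26)² = (13 - 26)² = (-13)² = 169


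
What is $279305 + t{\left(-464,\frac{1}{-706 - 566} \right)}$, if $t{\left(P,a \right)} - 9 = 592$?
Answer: $279906$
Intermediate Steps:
$t{\left(P,a \right)} = 601$ ($t{\left(P,a \right)} = 9 + 592 = 601$)
$279305 + t{\left(-464,\frac{1}{-706 - 566} \right)} = 279305 + 601 = 279906$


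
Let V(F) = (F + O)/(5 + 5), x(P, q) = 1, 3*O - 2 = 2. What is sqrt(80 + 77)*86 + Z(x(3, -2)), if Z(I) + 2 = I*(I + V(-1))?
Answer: -29/30 + 86*sqrt(157) ≈ 1076.6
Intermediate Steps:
O = 4/3 (O = 2/3 + (1/3)*2 = 2/3 + 2/3 = 4/3 ≈ 1.3333)
V(F) = 2/15 + F/10 (V(F) = (F + 4/3)/(5 + 5) = (4/3 + F)/10 = (4/3 + F)*(1/10) = 2/15 + F/10)
Z(I) = -2 + I*(1/30 + I) (Z(I) = -2 + I*(I + (2/15 + (1/10)*(-1))) = -2 + I*(I + (2/15 - 1/10)) = -2 + I*(I + 1/30) = -2 + I*(1/30 + I))
sqrt(80 + 77)*86 + Z(x(3, -2)) = sqrt(80 + 77)*86 + (-2 + 1**2 + (1/30)*1) = sqrt(157)*86 + (-2 + 1 + 1/30) = 86*sqrt(157) - 29/30 = -29/30 + 86*sqrt(157)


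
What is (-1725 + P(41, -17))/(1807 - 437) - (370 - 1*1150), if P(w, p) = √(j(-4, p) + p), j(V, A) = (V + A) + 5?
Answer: 213375/274 + I*√33/1370 ≈ 778.74 + 0.0041931*I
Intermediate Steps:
j(V, A) = 5 + A + V (j(V, A) = (A + V) + 5 = 5 + A + V)
P(w, p) = √(1 + 2*p) (P(w, p) = √((5 + p - 4) + p) = √((1 + p) + p) = √(1 + 2*p))
(-1725 + P(41, -17))/(1807 - 437) - (370 - 1*1150) = (-1725 + √(1 + 2*(-17)))/(1807 - 437) - (370 - 1*1150) = (-1725 + √(1 - 34))/1370 - (370 - 1150) = (-1725 + √(-33))*(1/1370) - 1*(-780) = (-1725 + I*√33)*(1/1370) + 780 = (-345/274 + I*√33/1370) + 780 = 213375/274 + I*√33/1370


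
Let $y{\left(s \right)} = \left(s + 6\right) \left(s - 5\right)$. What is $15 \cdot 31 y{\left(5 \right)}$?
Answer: $0$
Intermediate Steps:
$y{\left(s \right)} = \left(-5 + s\right) \left(6 + s\right)$ ($y{\left(s \right)} = \left(6 + s\right) \left(s - 5\right) = \left(6 + s\right) \left(-5 + s\right) = \left(-5 + s\right) \left(6 + s\right)$)
$15 \cdot 31 y{\left(5 \right)} = 15 \cdot 31 \left(-30 + 5 + 5^{2}\right) = 465 \left(-30 + 5 + 25\right) = 465 \cdot 0 = 0$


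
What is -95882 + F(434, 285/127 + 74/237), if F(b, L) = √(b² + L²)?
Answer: -95882 + √170647000942405/30099 ≈ -95448.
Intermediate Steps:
F(b, L) = √(L² + b²)
-95882 + F(434, 285/127 + 74/237) = -95882 + √((285/127 + 74/237)² + 434²) = -95882 + √((285*(1/127) + 74*(1/237))² + 188356) = -95882 + √((285/127 + 74/237)² + 188356) = -95882 + √((76943/30099)² + 188356) = -95882 + √(5920225249/905949801 + 188356) = -95882 + √(170647000942405/905949801) = -95882 + √170647000942405/30099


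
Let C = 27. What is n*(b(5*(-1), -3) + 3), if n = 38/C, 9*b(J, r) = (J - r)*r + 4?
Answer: 1406/243 ≈ 5.7860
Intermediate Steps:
b(J, r) = 4/9 + r*(J - r)/9 (b(J, r) = ((J - r)*r + 4)/9 = (r*(J - r) + 4)/9 = (4 + r*(J - r))/9 = 4/9 + r*(J - r)/9)
n = 38/27 ≈ 1.4074
n*(b(5*(-1), -3) + 3) = 38*((4/9 - ⅑*(-3)² + (⅑)*(5*(-1))*(-3)) + 3)/27 = 38*((4/9 - ⅑*9 + (⅑)*(-5)*(-3)) + 3)/27 = 38*((4/9 - 1 + 5/3) + 3)/27 = 38*(10/9 + 3)/27 = (38/27)*(37/9) = 1406/243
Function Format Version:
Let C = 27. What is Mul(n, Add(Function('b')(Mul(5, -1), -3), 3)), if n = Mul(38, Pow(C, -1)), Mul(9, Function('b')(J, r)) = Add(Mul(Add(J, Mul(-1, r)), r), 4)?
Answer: Rational(1406, 243) ≈ 5.7860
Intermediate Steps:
Function('b')(J, r) = Add(Rational(4, 9), Mul(Rational(1, 9), r, Add(J, Mul(-1, r)))) (Function('b')(J, r) = Mul(Rational(1, 9), Add(Mul(Add(J, Mul(-1, r)), r), 4)) = Mul(Rational(1, 9), Add(Mul(r, Add(J, Mul(-1, r))), 4)) = Mul(Rational(1, 9), Add(4, Mul(r, Add(J, Mul(-1, r))))) = Add(Rational(4, 9), Mul(Rational(1, 9), r, Add(J, Mul(-1, r)))))
n = Rational(38, 27) (n = Mul(38, Pow(27, -1)) = Mul(38, Rational(1, 27)) = Rational(38, 27) ≈ 1.4074)
Mul(n, Add(Function('b')(Mul(5, -1), -3), 3)) = Mul(Rational(38, 27), Add(Add(Rational(4, 9), Mul(Rational(-1, 9), Pow(-3, 2)), Mul(Rational(1, 9), Mul(5, -1), -3)), 3)) = Mul(Rational(38, 27), Add(Add(Rational(4, 9), Mul(Rational(-1, 9), 9), Mul(Rational(1, 9), -5, -3)), 3)) = Mul(Rational(38, 27), Add(Add(Rational(4, 9), -1, Rational(5, 3)), 3)) = Mul(Rational(38, 27), Add(Rational(10, 9), 3)) = Mul(Rational(38, 27), Rational(37, 9)) = Rational(1406, 243)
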